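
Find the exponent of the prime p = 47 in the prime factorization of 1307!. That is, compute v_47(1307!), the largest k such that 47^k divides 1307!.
v_47(1307!) = 27

Legendre's formula: v_p(n!) = Σ_{k ≥ 1} ⌊n / p^k⌋. For p = 47, n = 1307, the terms are:
  ⌊1307/47^1⌋ = ⌊1307/47⌋ = 27
(the next term ⌊1307/47^2⌋ = 0, terminating the sum). Summing: v_47(1307!) = 27 = 27.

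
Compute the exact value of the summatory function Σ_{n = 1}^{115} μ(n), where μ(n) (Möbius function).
Σ_{n ≤ 115} μ(n) = -5

Compute μ(n) for each 1 ≤ n ≤ 115: μ(1) = 1, μ(2) = -1, μ(3) = -1, μ(4) = 0, μ(5) = -1, μ(6) = 1, μ(7) = -1, μ(8) = 0, μ(9) = 0, μ(10) = 1, μ(11) = -1, μ(12) = 0, μ(13) = -1, μ(14) = 1, μ(15) = 1, μ(16) = 0, μ(17) = -1, μ(18) = 0, μ(19) = -1, μ(20) = 0, μ(21) = 1, μ(22) = 1, μ(23) = -1, μ(24) = 0, μ(25) = 0, μ(26) = 1, μ(27) = 0, μ(28) = 0, μ(29) = -1, μ(30) = -1, μ(31) = -1, μ(32) = 0, μ(33) = 1, μ(34) = 1, μ(35) = 1, μ(36) = 0, μ(37) = -1, μ(38) = 1, μ(39) = 1, μ(40) = 0, μ(41) = -1, μ(42) = -1, μ(43) = -1, μ(44) = 0, μ(45) = 0, μ(46) = 1, μ(47) = -1, μ(48) = 0, μ(49) = 0, μ(50) = 0, μ(51) = 1, μ(52) = 0, μ(53) = -1, μ(54) = 0, μ(55) = 1, μ(56) = 0, μ(57) = 1, μ(58) = 1, μ(59) = -1, μ(60) = 0, μ(61) = -1, μ(62) = 1, μ(63) = 0, μ(64) = 0, μ(65) = 1, μ(66) = -1, μ(67) = -1, μ(68) = 0, μ(69) = 1, μ(70) = -1, μ(71) = -1, μ(72) = 0, μ(73) = -1, μ(74) = 1, μ(75) = 0, μ(76) = 0, μ(77) = 1, μ(78) = -1, μ(79) = -1, μ(80) = 0, μ(81) = 0, μ(82) = 1, μ(83) = -1, μ(84) = 0, μ(85) = 1, μ(86) = 1, μ(87) = 1, μ(88) = 0, μ(89) = -1, μ(90) = 0, μ(91) = 1, μ(92) = 0, μ(93) = 1, μ(94) = 1, μ(95) = 1, μ(96) = 0, μ(97) = -1, μ(98) = 0, μ(99) = 0, μ(100) = 0, μ(101) = -1, μ(102) = -1, μ(103) = -1, μ(104) = 0, μ(105) = -1, μ(106) = 1, μ(107) = -1, μ(108) = 0, μ(109) = -1, μ(110) = -1, μ(111) = 1, μ(112) = 0, μ(113) = -1, μ(114) = -1, μ(115) = 1. Summing all 115 values: -5. (Mertens function M(x) = Σ_{n ≤ x} μ(n); on average M(x) should be small (PNT ⟺ M(x) = o(x)).)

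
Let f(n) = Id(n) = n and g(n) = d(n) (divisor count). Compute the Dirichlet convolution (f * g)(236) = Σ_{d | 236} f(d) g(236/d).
(Id * d)(236) = 671

Divisors of 236: [1, 2, 4, 59, 118, 236]. For each d | 236:
  d = 1: Id(1) · d(236/1) = 1 · 6 = 6
  d = 2: Id(2) · d(236/2) = 2 · 4 = 8
  d = 4: Id(4) · d(236/4) = 4 · 2 = 8
  d = 59: Id(59) · d(236/59) = 59 · 3 = 177
  d = 118: Id(118) · d(236/118) = 118 · 2 = 236
  d = 236: Id(236) · d(236/236) = 236 · 1 = 236
Summing: (Id * d)(236) = 6 + 8 + 8 + 177 + 236 + 236 = 671.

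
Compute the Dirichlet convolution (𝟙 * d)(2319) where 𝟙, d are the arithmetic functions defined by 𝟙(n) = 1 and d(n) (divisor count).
(𝟙 * d)(2319) = 9

Divisors of 2319: [1, 3, 773, 2319]. For each d | 2319:
  d = 1: 𝟙(1) · d(2319/1) = 1 · 4 = 4
  d = 3: 𝟙(3) · d(2319/3) = 1 · 2 = 2
  d = 773: 𝟙(773) · d(2319/773) = 1 · 2 = 2
  d = 2319: 𝟙(2319) · d(2319/2319) = 1 · 1 = 1
Summing: (𝟙 * d)(2319) = 4 + 2 + 2 + 1 = 9.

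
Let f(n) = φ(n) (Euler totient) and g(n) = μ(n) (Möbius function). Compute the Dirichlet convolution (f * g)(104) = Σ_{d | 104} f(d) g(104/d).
(φ * μ)(104) = 22

Divisors of 104: [1, 2, 4, 8, 13, 26, 52, 104]. For each d | 104:
  d = 1: φ(1) · μ(104/1) = 1 · 0 = 0
  d = 2: φ(2) · μ(104/2) = 1 · 0 = 0
  d = 4: φ(4) · μ(104/4) = 2 · 1 = 2
  d = 8: φ(8) · μ(104/8) = 4 · -1 = -4
  d = 13: φ(13) · μ(104/13) = 12 · 0 = 0
  d = 26: φ(26) · μ(104/26) = 12 · 0 = 0
  d = 52: φ(52) · μ(104/52) = 24 · -1 = -24
  d = 104: φ(104) · μ(104/104) = 48 · 1 = 48
Summing: (φ * μ)(104) = 0 + 0 + 2 + -4 + 0 + 0 + -24 + 48 = 22.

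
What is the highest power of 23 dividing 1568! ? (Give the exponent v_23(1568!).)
v_23(1568!) = 70

Legendre's formula: v_p(n!) = Σ_{k ≥ 1} ⌊n / p^k⌋. For p = 23, n = 1568, the terms are:
  ⌊1568/23^1⌋ = ⌊1568/23⌋ = 68
  ⌊1568/23^2⌋ = ⌊1568/529⌋ = 2
(the next term ⌊1568/23^3⌋ = 0, terminating the sum). Summing: v_23(1568!) = 68 + 2 = 70.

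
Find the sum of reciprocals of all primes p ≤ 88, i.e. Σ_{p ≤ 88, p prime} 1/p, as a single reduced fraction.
Σ 1/p = 475714535349241099037539188841003/267064515689275851355624017992790

π(88) = 23, so the primes ≤ 88 are [2, 3, 5, 7, 11, 13, 17, 19, 23, 29, 31, 37, 41, 43, 47, 53, 59, 61, 67, 71, 73, 79, 83]. Summing 1/p over these primes: 475714535349241099037539188841003/267064515689275851355624017992790 ≈ 1.7813. Mertens estimate ln ln(88) + 0.2615 ≈ 1.7605.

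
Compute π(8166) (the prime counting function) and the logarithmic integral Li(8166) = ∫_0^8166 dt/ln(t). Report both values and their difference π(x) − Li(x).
π(8166) = 1024;  Li(8166) ≈ 1044.87;  π(x) − Li(x) ≈ -20.87.

Direct count of primes ≤ 8166 gives π(8166) = 1024. Numerical evaluation of the logarithmic integral gives Li(8166) ≈ 1044.87. The difference π(x) − Li(x) ≈ -20.87 is typically negative for small/moderate x (Li(x) overestimates), though Littlewood's theorem shows this sign changes infinitely often.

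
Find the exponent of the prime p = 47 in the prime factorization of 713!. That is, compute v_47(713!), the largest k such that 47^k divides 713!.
v_47(713!) = 15

Legendre's formula: v_p(n!) = Σ_{k ≥ 1} ⌊n / p^k⌋. For p = 47, n = 713, the terms are:
  ⌊713/47^1⌋ = ⌊713/47⌋ = 15
(the next term ⌊713/47^2⌋ = 0, terminating the sum). Summing: v_47(713!) = 15 = 15.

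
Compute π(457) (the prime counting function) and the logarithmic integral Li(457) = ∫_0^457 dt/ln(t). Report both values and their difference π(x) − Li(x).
π(457) = 88;  Li(457) ≈ 94.82;  π(x) − Li(x) ≈ -6.82.

Direct count of primes ≤ 457 gives π(457) = 88. Numerical evaluation of the logarithmic integral gives Li(457) ≈ 94.82. The difference π(x) − Li(x) ≈ -6.82 is typically negative for small/moderate x (Li(x) overestimates), though Littlewood's theorem shows this sign changes infinitely often.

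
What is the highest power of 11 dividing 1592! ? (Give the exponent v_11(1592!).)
v_11(1592!) = 158

Legendre's formula: v_p(n!) = Σ_{k ≥ 1} ⌊n / p^k⌋. For p = 11, n = 1592, the terms are:
  ⌊1592/11^1⌋ = ⌊1592/11⌋ = 144
  ⌊1592/11^2⌋ = ⌊1592/121⌋ = 13
  ⌊1592/11^3⌋ = ⌊1592/1331⌋ = 1
(the next term ⌊1592/11^4⌋ = 0, terminating the sum). Summing: v_11(1592!) = 144 + 13 + 1 = 158.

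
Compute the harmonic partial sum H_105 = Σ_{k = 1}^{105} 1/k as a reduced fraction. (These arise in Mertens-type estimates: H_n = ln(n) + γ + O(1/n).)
H_105 = 759525171909485731983968522830675502275870361/145060212702939779988529042870810778780278080

Direct summation: H_105 = 1 + 1/2 + ... + 1/105. The least common denominator is lcm(1, ..., 105) = 725301063514698899942645214354053893901390400; over this denominator the numerator is 725301063514698899942645214354053893901390400 + 362650531757349449971322607177026946950695200 + 241767021171566299980881738118017964633796800 + 181325265878674724985661303588513473475347600 + 145060212702939779988529042870810778780278080 + 120883510585783149990440869059008982316898400 + 103614437644956985706092173479150556271627200 + 90662632939337362492830651794256736737673800 + 80589007057188766660293912706005988211265600 + 72530106351469889994264521435405389390139040 + 65936460319518081812967746759459444900126400 + 60441755292891574995220434529504491158449200 + 55792389501130684610972708796465684146260800 + 51807218822478492853046086739575278135813600 + 48353404234313259996176347623603592926759360 + 45331316469668681246415325897128368368836900 + 42664768442041111761332071432591405523611200 + 40294503528594383330146956353002994105632800 + 38173740184984152628560274439687047047441600 + 36265053175734944997132260717702694695069520 + 34538145881652328568697391159716852090542400 + 32968230159759040906483873379729722450063200 + 31534828848465169562723704971915386691364800 + 30220877646445787497610217264752245579224600 + 29012042540587955997705808574162155756055616 + 27896194750565342305486354398232842073130400 + 26863002352396255553431304235335329403755200 + 25903609411239246426523043369787639067906800 + 25010381500506858618711903943243237720737600 + 24176702117156629998088173811801796463379680 + 23396808500474158062665974656582383674238400 + 22665658234834340623207662948564184184418450 + 21978820106506027270989248919819814966708800 + 21332384221020555880666035716295702761805600 + 20722887528991397141218434695830111254325440 + 20147251764297191665073478176501497052816400 + 19602731446343213511963384171731186321659200 + 19086870092492076314280137219843523523720800 + 18597463167043561536990902932155228048753600 + 18132526587867472498566130358851347347534760 + 17690269841821924388845005228147655948814400 + 17269072940826164284348695579858426045271200 + 16867466593365090696340586380326834741892800 + 16484115079879520453241936689864861225031600 + 16117801411437753332058782541201197642253120 + 15767414424232584781361852485957693345682400 + 15431937521589338296652025837320295614923200 + 15110438823222893748805108632376122789612300 + 14802062520708140815156024782735793753089600 + 14506021270293977998852904287081077878027808 + 14221589480680370587110690477530468507870400 + 13948097375282671152743177199116421036565200 + 13684925726692432074389532346302903658516800 + 13431501176198127776715652117667664701877600 + 13187292063903616362593549351891888980025280 + 12951804705619623213261521684893819533953400 + 12724580061661384209520091479895682349147200 + 12505190750253429309355951971621618860368800 + 12293238364655913558349918887356845659345600 + 12088351058578314999044086905900898231689840 + 11890181369093424589223692038591047441006400 + 11698404250237079031332987328291191837119200 + 11512715293884109522899130386572284030180800 + 11332829117417170311603831474282092092209225 + 11158477900226136922194541759293136829252160 + 10989410053253013635494624459909907483354400 + 10825389007682073133472316632150058117931200 + 10666192110510277940333017858147851380902800 + 10511609616155056520907901657305128897121600 + 10361443764495698570609217347915055627162720 + 10215507936826745069614721328930336533822400 + 10073625882148595832536739088250748526408200 + 9935631007050669862228016634987039642484800 + 9801365723171606755981692085865593160829600 + 9670680846862651999235269524720718585351872 + 9543435046246038157140068609921761761860400 + 9419494331359725973281106679922777842875200 + 9298731583521780768495451466077614024376800 + 9181026120439226581552471067772834100017600 + 9066263293933736249283065179425673673767380 + 8954334117465418517810434745111776467918400 + 8845134920910962194422502614073827974407200 + 8738567030297577107742713425952456553028800 + 8634536470413082142174347789929213022635600 + 8532953688408222352266414286518281104722240 + 8433733296682545348170293190163417370946400 + 8336793833502286206237301314414412573579200 + 8242057539939760226620968344932430612515800 + 8149450151850549437557811397236560605633600 + 8058900705718876666029391270600598821126560 + 7970341357304383515853244113780812020894400 + 7883707212116292390680926242978846672841200 + 7798936166824719354221991552194127891412800 + 7715968760794669148326012918660147807461600 + 7634748036996830525712054887937409409488320 + 7555219411611446874402554316188061394806150 + 7477330551697926803532424890247978287643200 + 7401031260354070407578012391367896876544800 + 7326273368835342423663082973273271655569600 + 7253010635146988999426452143540538939013904 + 7181198648660385147946982320337167266350400 + 7110794740340185293555345238765234253935200 + 7041757898200960193617914702466542659236800 + 6974048687641335576371588599558210518282600 + 6907629176330465713739478231943370418108480 = 3797625859547428659919842614153377511379351805, so H_105 = 3797625859547428659919842614153377511379351805/725301063514698899942645214354053893901390400; reducing by gcd(3797625859547428659919842614153377511379351805, 725301063514698899942645214354053893901390400) = 5 gives 759525171909485731983968522830675502275870361/145060212702939779988529042870810778780278080 ≈ 5.23593. (The PNT-adjacent estimate ln(105) + γ ≈ 5.23118 matches within O(1/n).)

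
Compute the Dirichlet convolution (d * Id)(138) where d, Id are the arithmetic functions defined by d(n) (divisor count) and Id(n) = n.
(d * Id)(138) = 500

Divisors of 138: [1, 2, 3, 6, 23, 46, 69, 138]. For each d | 138:
  d = 1: d(1) · Id(138/1) = 1 · 138 = 138
  d = 2: d(2) · Id(138/2) = 2 · 69 = 138
  d = 3: d(3) · Id(138/3) = 2 · 46 = 92
  d = 6: d(6) · Id(138/6) = 4 · 23 = 92
  d = 23: d(23) · Id(138/23) = 2 · 6 = 12
  d = 46: d(46) · Id(138/46) = 4 · 3 = 12
  d = 69: d(69) · Id(138/69) = 4 · 2 = 8
  d = 138: d(138) · Id(138/138) = 8 · 1 = 8
Summing: (d * Id)(138) = 138 + 138 + 92 + 92 + 12 + 12 + 8 + 8 = 500.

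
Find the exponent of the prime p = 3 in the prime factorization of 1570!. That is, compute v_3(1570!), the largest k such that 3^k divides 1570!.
v_3(1570!) = 782

Legendre's formula: v_p(n!) = Σ_{k ≥ 1} ⌊n / p^k⌋. For p = 3, n = 1570, the terms are:
  ⌊1570/3^1⌋ = ⌊1570/3⌋ = 523
  ⌊1570/3^2⌋ = ⌊1570/9⌋ = 174
  ⌊1570/3^3⌋ = ⌊1570/27⌋ = 58
  ⌊1570/3^4⌋ = ⌊1570/81⌋ = 19
  ⌊1570/3^5⌋ = ⌊1570/243⌋ = 6
  ⌊1570/3^6⌋ = ⌊1570/729⌋ = 2
(the next term ⌊1570/3^7⌋ = 0, terminating the sum). Summing: v_3(1570!) = 523 + 174 + 58 + 19 + 6 + 2 = 782.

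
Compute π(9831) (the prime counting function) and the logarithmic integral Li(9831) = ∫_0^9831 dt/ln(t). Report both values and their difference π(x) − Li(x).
π(9831) = 1212;  Li(9831) ≈ 1227.77;  π(x) − Li(x) ≈ -15.77.

Direct count of primes ≤ 9831 gives π(9831) = 1212. Numerical evaluation of the logarithmic integral gives Li(9831) ≈ 1227.77. The difference π(x) − Li(x) ≈ -15.77 is typically negative for small/moderate x (Li(x) overestimates), though Littlewood's theorem shows this sign changes infinitely often.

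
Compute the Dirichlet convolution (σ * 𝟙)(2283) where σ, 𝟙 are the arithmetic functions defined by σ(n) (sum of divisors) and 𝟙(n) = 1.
(σ * 𝟙)(2283) = 3815

Divisors of 2283: [1, 3, 761, 2283]. For each d | 2283:
  d = 1: σ(1) · 𝟙(2283/1) = 1 · 1 = 1
  d = 3: σ(3) · 𝟙(2283/3) = 4 · 1 = 4
  d = 761: σ(761) · 𝟙(2283/761) = 762 · 1 = 762
  d = 2283: σ(2283) · 𝟙(2283/2283) = 3048 · 1 = 3048
Summing: (σ * 𝟙)(2283) = 1 + 4 + 762 + 3048 = 3815.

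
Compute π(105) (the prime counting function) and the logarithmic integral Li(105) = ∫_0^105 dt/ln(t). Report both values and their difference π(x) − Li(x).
π(105) = 27;  Li(105) ≈ 31.21;  π(x) − Li(x) ≈ -4.21.

Direct count of primes ≤ 105 gives π(105) = 27. Numerical evaluation of the logarithmic integral gives Li(105) ≈ 31.21. The difference π(x) − Li(x) ≈ -4.21 is typically negative for small/moderate x (Li(x) overestimates), though Littlewood's theorem shows this sign changes infinitely often.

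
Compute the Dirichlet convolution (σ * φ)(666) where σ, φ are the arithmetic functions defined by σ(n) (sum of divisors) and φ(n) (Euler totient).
(σ * φ)(666) = 7992

Divisors of 666: [1, 2, 3, 6, 9, 18, 37, 74, 111, 222, 333, 666]. For each d | 666:
  d = 1: σ(1) · φ(666/1) = 1 · 216 = 216
  d = 2: σ(2) · φ(666/2) = 3 · 216 = 648
  d = 3: σ(3) · φ(666/3) = 4 · 72 = 288
  d = 6: σ(6) · φ(666/6) = 12 · 72 = 864
  d = 9: σ(9) · φ(666/9) = 13 · 36 = 468
  d = 18: σ(18) · φ(666/18) = 39 · 36 = 1404
  d = 37: σ(37) · φ(666/37) = 38 · 6 = 228
  d = 74: σ(74) · φ(666/74) = 114 · 6 = 684
  d = 111: σ(111) · φ(666/111) = 152 · 2 = 304
  d = 222: σ(222) · φ(666/222) = 456 · 2 = 912
  d = 333: σ(333) · φ(666/333) = 494 · 1 = 494
  d = 666: σ(666) · φ(666/666) = 1482 · 1 = 1482
Summing: (σ * φ)(666) = 216 + 648 + 288 + 864 + 468 + 1404 + 228 + 684 + 304 + 912 + 494 + 1482 = 7992.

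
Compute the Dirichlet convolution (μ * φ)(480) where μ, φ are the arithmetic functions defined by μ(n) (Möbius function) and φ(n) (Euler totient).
(μ * φ)(480) = 24

Divisors of 480: [1, 2, 3, 4, 5, 6, 8, 10, 12, 15, 16, 20, 24, 30, 32, 40, 48, 60, 80, 96, 120, 160, 240, 480]. For each d | 480:
  d = 1: μ(1) · φ(480/1) = 1 · 128 = 128
  d = 2: μ(2) · φ(480/2) = -1 · 64 = -64
  d = 3: μ(3) · φ(480/3) = -1 · 64 = -64
  d = 4: μ(4) · φ(480/4) = 0 · 32 = 0
  d = 5: μ(5) · φ(480/5) = -1 · 32 = -32
  d = 6: μ(6) · φ(480/6) = 1 · 32 = 32
  d = 8: μ(8) · φ(480/8) = 0 · 16 = 0
  d = 10: μ(10) · φ(480/10) = 1 · 16 = 16
  d = 12: μ(12) · φ(480/12) = 0 · 16 = 0
  d = 15: μ(15) · φ(480/15) = 1 · 16 = 16
  d = 16: μ(16) · φ(480/16) = 0 · 8 = 0
  d = 20: μ(20) · φ(480/20) = 0 · 8 = 0
  d = 24: μ(24) · φ(480/24) = 0 · 8 = 0
  d = 30: μ(30) · φ(480/30) = -1 · 8 = -8
  d = 32: μ(32) · φ(480/32) = 0 · 8 = 0
  d = 40: μ(40) · φ(480/40) = 0 · 4 = 0
  d = 48: μ(48) · φ(480/48) = 0 · 4 = 0
  d = 60: μ(60) · φ(480/60) = 0 · 4 = 0
  d = 80: μ(80) · φ(480/80) = 0 · 2 = 0
  d = 96: μ(96) · φ(480/96) = 0 · 4 = 0
  d = 120: μ(120) · φ(480/120) = 0 · 2 = 0
  d = 160: μ(160) · φ(480/160) = 0 · 2 = 0
  d = 240: μ(240) · φ(480/240) = 0 · 1 = 0
  d = 480: μ(480) · φ(480/480) = 0 · 1 = 0
Summing: (μ * φ)(480) = 128 + -64 + -64 + 0 + -32 + 32 + 0 + 16 + 0 + 16 + 0 + 0 + 0 + -8 + 0 + 0 + 0 + 0 + 0 + 0 + 0 + 0 + 0 + 0 = 24.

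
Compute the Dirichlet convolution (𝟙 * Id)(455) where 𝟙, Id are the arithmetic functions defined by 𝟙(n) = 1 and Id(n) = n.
(𝟙 * Id)(455) = 672

Divisors of 455: [1, 5, 7, 13, 35, 65, 91, 455]. For each d | 455:
  d = 1: 𝟙(1) · Id(455/1) = 1 · 455 = 455
  d = 5: 𝟙(5) · Id(455/5) = 1 · 91 = 91
  d = 7: 𝟙(7) · Id(455/7) = 1 · 65 = 65
  d = 13: 𝟙(13) · Id(455/13) = 1 · 35 = 35
  d = 35: 𝟙(35) · Id(455/35) = 1 · 13 = 13
  d = 65: 𝟙(65) · Id(455/65) = 1 · 7 = 7
  d = 91: 𝟙(91) · Id(455/91) = 1 · 5 = 5
  d = 455: 𝟙(455) · Id(455/455) = 1 · 1 = 1
Summing: (𝟙 * Id)(455) = 455 + 91 + 65 + 35 + 13 + 7 + 5 + 1 = 672.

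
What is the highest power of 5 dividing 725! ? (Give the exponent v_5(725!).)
v_5(725!) = 180

Legendre's formula: v_p(n!) = Σ_{k ≥ 1} ⌊n / p^k⌋. For p = 5, n = 725, the terms are:
  ⌊725/5^1⌋ = ⌊725/5⌋ = 145
  ⌊725/5^2⌋ = ⌊725/25⌋ = 29
  ⌊725/5^3⌋ = ⌊725/125⌋ = 5
  ⌊725/5^4⌋ = ⌊725/625⌋ = 1
(the next term ⌊725/5^5⌋ = 0, terminating the sum). Summing: v_5(725!) = 145 + 29 + 5 + 1 = 180.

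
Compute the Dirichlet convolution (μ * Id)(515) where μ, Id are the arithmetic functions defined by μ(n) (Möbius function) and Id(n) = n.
(μ * Id)(515) = 408

Divisors of 515: [1, 5, 103, 515]. For each d | 515:
  d = 1: μ(1) · Id(515/1) = 1 · 515 = 515
  d = 5: μ(5) · Id(515/5) = -1 · 103 = -103
  d = 103: μ(103) · Id(515/103) = -1 · 5 = -5
  d = 515: μ(515) · Id(515/515) = 1 · 1 = 1
Summing: (μ * Id)(515) = 515 + -103 + -5 + 1 = 408.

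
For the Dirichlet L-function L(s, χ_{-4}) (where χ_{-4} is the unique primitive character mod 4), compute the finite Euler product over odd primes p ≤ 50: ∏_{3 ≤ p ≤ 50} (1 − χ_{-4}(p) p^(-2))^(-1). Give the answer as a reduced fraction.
∏ = 114726379539814929565547/125247697987829760000000

The odd primes p ≤ 50 are [3, 5, 7, 11, 13, 17, 19, 23, 29, 31, 37, 41, 43, 47]. For each, χ(p) = 1 if p ≡ 1 mod 4, χ(p) = −1 if p ≡ 3 mod 4. Taking (1 − χ(p)/p^2)^(-1) = p^2/(p^2 − χ(p)): (1 − (-1)/3^2)^(-1) · (1 − (1)/5^2)^(-1) · (1 − (-1)/7^2)^(-1) · (1 − (-1)/11^2)^(-1) · (1 − (1)/13^2)^(-1) · (1 − (1)/17^2)^(-1) · (1 − (-1)/19^2)^(-1) · (1 − (-1)/23^2)^(-1) · (1 − (1)/29^2)^(-1) · (1 − (-1)/31^2)^(-1) · (1 − (1)/37^2)^(-1) · (1 − (1)/41^2)^(-1) · (1 − (-1)/43^2)^(-1) · (1 − (-1)/47^2)^(-1) = 114726379539814929565547/125247697987829760000000.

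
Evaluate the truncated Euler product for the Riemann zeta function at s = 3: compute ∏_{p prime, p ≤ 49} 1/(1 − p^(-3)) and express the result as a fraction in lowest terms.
∏ = 1417934272824755236225375034446860319/1179638474528270622029363943840940032

The primes p ≤ 49 are [2, 3, 5, 7, 11, 13, 17, 19, 23, 29, 31, 37, 41, 43, 47]. For each prime, (1 − 1/p^3)^(-1) = p^3 / (p^3 − 1). The product is (1 − 1/2^3)^(-1), (1 − 1/3^3)^(-1), (1 − 1/5^3)^(-1), (1 − 1/7^3)^(-1), (1 − 1/11^3)^(-1), (1 − 1/13^3)^(-1), (1 − 1/17^3)^(-1), (1 − 1/19^3)^(-1), (1 − 1/23^3)^(-1), (1 − 1/29^3)^(-1), (1 − 1/31^3)^(-1), (1 − 1/37^3)^(-1), (1 − 1/41^3)^(-1), (1 − 1/43^3)^(-1), (1 − 1/47^3)^(-1) = ∏ p^3 / (p^3 − 1) = 1417934272824755236225375034446860319/1179638474528270622029363943840940032.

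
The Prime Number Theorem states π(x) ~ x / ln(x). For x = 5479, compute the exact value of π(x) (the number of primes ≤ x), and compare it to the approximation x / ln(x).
π(5479) = 724;  x/ln(x) ≈ 636.45;  relative error ≈ 12.09%.

Directly count primes up to 5479: π(5479) = 724. The PNT approximation gives 5479/ln(5479) ≈ 5479/8.60868 ≈ 636.45. Relative error (π(x) − x/ln(x)) / π(x) ≈ 12.09%; the approximation is known to undercount slightly (Li(x) is a better estimate).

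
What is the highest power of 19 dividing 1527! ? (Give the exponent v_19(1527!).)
v_19(1527!) = 84

Legendre's formula: v_p(n!) = Σ_{k ≥ 1} ⌊n / p^k⌋. For p = 19, n = 1527, the terms are:
  ⌊1527/19^1⌋ = ⌊1527/19⌋ = 80
  ⌊1527/19^2⌋ = ⌊1527/361⌋ = 4
(the next term ⌊1527/19^3⌋ = 0, terminating the sum). Summing: v_19(1527!) = 80 + 4 = 84.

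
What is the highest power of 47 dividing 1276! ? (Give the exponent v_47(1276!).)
v_47(1276!) = 27

Legendre's formula: v_p(n!) = Σ_{k ≥ 1} ⌊n / p^k⌋. For p = 47, n = 1276, the terms are:
  ⌊1276/47^1⌋ = ⌊1276/47⌋ = 27
(the next term ⌊1276/47^2⌋ = 0, terminating the sum). Summing: v_47(1276!) = 27 = 27.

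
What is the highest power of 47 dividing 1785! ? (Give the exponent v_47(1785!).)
v_47(1785!) = 37

Legendre's formula: v_p(n!) = Σ_{k ≥ 1} ⌊n / p^k⌋. For p = 47, n = 1785, the terms are:
  ⌊1785/47^1⌋ = ⌊1785/47⌋ = 37
(the next term ⌊1785/47^2⌋ = 0, terminating the sum). Summing: v_47(1785!) = 37 = 37.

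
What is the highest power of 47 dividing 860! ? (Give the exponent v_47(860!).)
v_47(860!) = 18

Legendre's formula: v_p(n!) = Σ_{k ≥ 1} ⌊n / p^k⌋. For p = 47, n = 860, the terms are:
  ⌊860/47^1⌋ = ⌊860/47⌋ = 18
(the next term ⌊860/47^2⌋ = 0, terminating the sum). Summing: v_47(860!) = 18 = 18.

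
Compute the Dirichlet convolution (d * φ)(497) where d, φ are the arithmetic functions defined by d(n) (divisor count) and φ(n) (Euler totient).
(d * φ)(497) = 576

Divisors of 497: [1, 7, 71, 497]. For each d | 497:
  d = 1: d(1) · φ(497/1) = 1 · 420 = 420
  d = 7: d(7) · φ(497/7) = 2 · 70 = 140
  d = 71: d(71) · φ(497/71) = 2 · 6 = 12
  d = 497: d(497) · φ(497/497) = 4 · 1 = 4
Summing: (d * φ)(497) = 420 + 140 + 12 + 4 = 576.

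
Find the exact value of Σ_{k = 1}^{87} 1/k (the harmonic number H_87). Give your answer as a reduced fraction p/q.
H_87 = 3706795349055853229324900260857622319/734184632222154704090370027645633600

Direct summation: H_87 = 1 + 1/2 + ... + 1/87. The least common denominator is lcm(1, ..., 87) = 8076030954443701744994070304101969600; over this denominator the numerator is 8076030954443701744994070304101969600 + 4038015477221850872497035152050984800 + 2692010318147900581664690101367323200 + 2019007738610925436248517576025492400 + 1615206190888740348998814060820393920 + 1346005159073950290832345050683661600 + 1153718707777671677856295757728852800 + 1009503869305462718124258788012746200 + 897336772715966860554896700455774400 + 807603095444370174499407030410196960 + 734184632222154704090370027645633600 + 673002579536975145416172525341830800 + 621233150341823211153390023392459200 + 576859353888835838928147878864426400 + 538402063629580116332938020273464640 + 504751934652731359062129394006373100 + 475060644379041279117298253182468800 + 448668386357983430277448350227887200 + 425054260760194828683898437057998400 + 403801547722185087249703515205098480 + 384572902592557225952098585909617600 + 367092316111077352045185013822816800 + 351131780627987032391046534960955200 + 336501289768487572708086262670915400 + 323041238177748069799762812164078784 + 310616575170911605576695011696229600 + 299112257571988953518298900151924800 + 288429676944417919464073939432213200 + 278483826015300060172209320831102400 + 269201031814790058166469010136732320 + 260517127562700056290131300132321600 + 252375967326365679531064697003186550 + 244728210740718234696790009215211200 + 237530322189520639558649126591234400 + 230743741555534335571259151545770560 + 224334193178991715138724175113943600 + 218271106876856803918758656867620800 + 212527130380097414341949218528999200 + 207077716780607737051130007797486400 + 201900773861092543624851757602549240 + 196976364742529310853513909856145600 + 192286451296278612976049292954808800 + 187814673359155854534745821025627200 + 183546158055538676022592506911408400 + 179467354543193372110979340091154880 + 175565890313993516195523267480477600 + 171830445839227696702001495831956800 + 168250644884243786354043131335457700 + 164816958253953096836613679675550400 + 161520619088874034899881406082039392 + 158353548126347093039099417727489600 + 155308287585455802788347505848114800 + 152377942536673617830076798190603200 + 149556128785994476759149450075962400 + 146836926444430940818074005529126720 + 144214838472208959732036969716106600 + 141684753586731609561299479019332800 + 139241913007650030086104660415551200 + 136881880583791554999899496679694400 + 134600515907395029083234505068366160 + 132393950072847569590066726296753600 + 130258563781350028145065650066160800 + 128190967530852408650699528636539200 + 126187983663182839765532348501593275 + 124246630068364642230678004678491840 + 122364105370359117348395004607605600 + 120537775439458234999911497076148800 + 118765161094760319779324563295617200 + 117043926875995677463682178320318400 + 115371870777767167785629575772885280 + 113746914851319742887240426818337600 + 112167096589495857569362087556971800 + 110630561019776736232795483617835200 + 109135553438428401959379328433810400 + 107680412725916023266587604054692928 + 106263565190048707170974609264499600 + 104883518888879243441481432520804800 + 103538858390303868525565003898743200 + 102228239929667110696127472203822400 + 100950386930546271812425878801274620 + 99704085857329651172766300050641600 + 98488182371264655426756954928072800 + 97301577764381948734868316916891200 + 96143225648139306488024646477404400 + 95012128875808255823459650636493760 + 93907336679577927267372910512813600 + 92827942005100020057403106943700800 = 40774748839614385522573902869433845509, so H_87 = 40774748839614385522573902869433845509/8076030954443701744994070304101969600; reducing by gcd(40774748839614385522573902869433845509, 8076030954443701744994070304101969600) = 11 gives 3706795349055853229324900260857622319/734184632222154704090370027645633600 ≈ 5.04886. (The PNT-adjacent estimate ln(87) + γ ≈ 5.04312 matches within O(1/n).)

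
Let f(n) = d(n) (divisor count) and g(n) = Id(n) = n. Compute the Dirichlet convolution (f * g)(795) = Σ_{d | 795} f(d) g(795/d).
(d * Id)(795) = 1925

Divisors of 795: [1, 3, 5, 15, 53, 159, 265, 795]. For each d | 795:
  d = 1: d(1) · Id(795/1) = 1 · 795 = 795
  d = 3: d(3) · Id(795/3) = 2 · 265 = 530
  d = 5: d(5) · Id(795/5) = 2 · 159 = 318
  d = 15: d(15) · Id(795/15) = 4 · 53 = 212
  d = 53: d(53) · Id(795/53) = 2 · 15 = 30
  d = 159: d(159) · Id(795/159) = 4 · 5 = 20
  d = 265: d(265) · Id(795/265) = 4 · 3 = 12
  d = 795: d(795) · Id(795/795) = 8 · 1 = 8
Summing: (d * Id)(795) = 795 + 530 + 318 + 212 + 30 + 20 + 12 + 8 = 1925.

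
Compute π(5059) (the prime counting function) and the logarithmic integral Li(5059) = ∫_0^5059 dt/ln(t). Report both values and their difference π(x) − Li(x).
π(5059) = 677;  Li(5059) ≈ 691.20;  π(x) − Li(x) ≈ -14.20.

Direct count of primes ≤ 5059 gives π(5059) = 677. Numerical evaluation of the logarithmic integral gives Li(5059) ≈ 691.20. The difference π(x) − Li(x) ≈ -14.20 is typically negative for small/moderate x (Li(x) overestimates), though Littlewood's theorem shows this sign changes infinitely often.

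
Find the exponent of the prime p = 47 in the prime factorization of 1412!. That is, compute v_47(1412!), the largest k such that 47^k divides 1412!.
v_47(1412!) = 30

Legendre's formula: v_p(n!) = Σ_{k ≥ 1} ⌊n / p^k⌋. For p = 47, n = 1412, the terms are:
  ⌊1412/47^1⌋ = ⌊1412/47⌋ = 30
(the next term ⌊1412/47^2⌋ = 0, terminating the sum). Summing: v_47(1412!) = 30 = 30.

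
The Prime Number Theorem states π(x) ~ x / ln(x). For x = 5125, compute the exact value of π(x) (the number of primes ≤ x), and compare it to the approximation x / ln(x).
π(5125) = 685;  x/ln(x) ≈ 599.98;  relative error ≈ 12.41%.

Directly count primes up to 5125: π(5125) = 685. The PNT approximation gives 5125/ln(5125) ≈ 5125/8.54189 ≈ 599.98. Relative error (π(x) − x/ln(x)) / π(x) ≈ 12.41%; the approximation is known to undercount slightly (Li(x) is a better estimate).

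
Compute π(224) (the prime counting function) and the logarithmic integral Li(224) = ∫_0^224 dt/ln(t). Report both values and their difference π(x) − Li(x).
π(224) = 48;  Li(224) ≈ 54.67;  π(x) − Li(x) ≈ -6.67.

Direct count of primes ≤ 224 gives π(224) = 48. Numerical evaluation of the logarithmic integral gives Li(224) ≈ 54.67. The difference π(x) − Li(x) ≈ -6.67 is typically negative for small/moderate x (Li(x) overestimates), though Littlewood's theorem shows this sign changes infinitely often.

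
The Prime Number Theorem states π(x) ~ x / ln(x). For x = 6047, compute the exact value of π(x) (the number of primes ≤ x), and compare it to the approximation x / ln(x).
π(6047) = 789;  x/ln(x) ≈ 694.47;  relative error ≈ 11.98%.

Directly count primes up to 6047: π(6047) = 789. The PNT approximation gives 6047/ln(6047) ≈ 6047/8.70732 ≈ 694.47. Relative error (π(x) − x/ln(x)) / π(x) ≈ 11.98%; the approximation is known to undercount slightly (Li(x) is a better estimate).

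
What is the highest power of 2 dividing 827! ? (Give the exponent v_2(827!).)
v_2(827!) = 820

Legendre's formula: v_p(n!) = Σ_{k ≥ 1} ⌊n / p^k⌋. For p = 2, n = 827, the terms are:
  ⌊827/2^1⌋ = ⌊827/2⌋ = 413
  ⌊827/2^2⌋ = ⌊827/4⌋ = 206
  ⌊827/2^3⌋ = ⌊827/8⌋ = 103
  ⌊827/2^4⌋ = ⌊827/16⌋ = 51
  ⌊827/2^5⌋ = ⌊827/32⌋ = 25
  ⌊827/2^6⌋ = ⌊827/64⌋ = 12
  ⌊827/2^7⌋ = ⌊827/128⌋ = 6
  ⌊827/2^8⌋ = ⌊827/256⌋ = 3
  ⌊827/2^9⌋ = ⌊827/512⌋ = 1
(the next term ⌊827/2^10⌋ = 0, terminating the sum). Summing: v_2(827!) = 413 + 206 + 103 + 51 + 25 + 12 + 6 + 3 + 1 = 820.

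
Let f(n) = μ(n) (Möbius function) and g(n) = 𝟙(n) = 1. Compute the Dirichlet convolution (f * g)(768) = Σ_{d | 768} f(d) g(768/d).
(μ * 𝟙)(768) = 0

Divisors of 768: [1, 2, 3, 4, 6, 8, 12, 16, 24, 32, 48, 64, 96, 128, 192, 256, 384, 768]. For each d | 768:
  d = 1: μ(1) · 𝟙(768/1) = 1 · 1 = 1
  d = 2: μ(2) · 𝟙(768/2) = -1 · 1 = -1
  d = 3: μ(3) · 𝟙(768/3) = -1 · 1 = -1
  d = 4: μ(4) · 𝟙(768/4) = 0 · 1 = 0
  d = 6: μ(6) · 𝟙(768/6) = 1 · 1 = 1
  d = 8: μ(8) · 𝟙(768/8) = 0 · 1 = 0
  d = 12: μ(12) · 𝟙(768/12) = 0 · 1 = 0
  d = 16: μ(16) · 𝟙(768/16) = 0 · 1 = 0
  d = 24: μ(24) · 𝟙(768/24) = 0 · 1 = 0
  d = 32: μ(32) · 𝟙(768/32) = 0 · 1 = 0
  d = 48: μ(48) · 𝟙(768/48) = 0 · 1 = 0
  d = 64: μ(64) · 𝟙(768/64) = 0 · 1 = 0
  d = 96: μ(96) · 𝟙(768/96) = 0 · 1 = 0
  d = 128: μ(128) · 𝟙(768/128) = 0 · 1 = 0
  d = 192: μ(192) · 𝟙(768/192) = 0 · 1 = 0
  d = 256: μ(256) · 𝟙(768/256) = 0 · 1 = 0
  d = 384: μ(384) · 𝟙(768/384) = 0 · 1 = 0
  d = 768: μ(768) · 𝟙(768/768) = 0 · 1 = 0
Summing: (μ * 𝟙)(768) = 1 + -1 + -1 + 0 + 1 + 0 + 0 + 0 + 0 + 0 + 0 + 0 + 0 + 0 + 0 + 0 + 0 + 0 = 0.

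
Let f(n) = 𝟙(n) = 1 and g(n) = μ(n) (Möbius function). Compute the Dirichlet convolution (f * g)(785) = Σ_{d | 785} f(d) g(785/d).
(𝟙 * μ)(785) = 0

Divisors of 785: [1, 5, 157, 785]. For each d | 785:
  d = 1: 𝟙(1) · μ(785/1) = 1 · 1 = 1
  d = 5: 𝟙(5) · μ(785/5) = 1 · -1 = -1
  d = 157: 𝟙(157) · μ(785/157) = 1 · -1 = -1
  d = 785: 𝟙(785) · μ(785/785) = 1 · 1 = 1
Summing: (𝟙 * μ)(785) = 1 + -1 + -1 + 1 = 0.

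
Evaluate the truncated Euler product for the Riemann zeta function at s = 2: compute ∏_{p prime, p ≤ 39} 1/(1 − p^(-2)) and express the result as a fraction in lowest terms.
∏ = 5974606913975783369/3652034743605657600

The primes p ≤ 39 are [2, 3, 5, 7, 11, 13, 17, 19, 23, 29, 31, 37]. For each prime, (1 − 1/p^2)^(-1) = p^2 / (p^2 − 1). The product is (1 − 1/2^2)^(-1), (1 − 1/3^2)^(-1), (1 − 1/5^2)^(-1), (1 − 1/7^2)^(-1), (1 − 1/11^2)^(-1), (1 − 1/13^2)^(-1), (1 − 1/17^2)^(-1), (1 − 1/19^2)^(-1), (1 − 1/23^2)^(-1), (1 − 1/29^2)^(-1), (1 − 1/31^2)^(-1), (1 − 1/37^2)^(-1) = ∏ p^2 / (p^2 − 1) = 5974606913975783369/3652034743605657600.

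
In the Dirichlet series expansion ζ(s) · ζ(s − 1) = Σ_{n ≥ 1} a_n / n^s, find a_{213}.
σ(213) = 288

In the product (Σ m^0/m^s)(Σ k / k^s) = Σ (Σ_{d | n} d) / n^s, the coefficient of 1/n^s is σ(n) = Σ_{d | n} d. For n = 213, divisors are [1, 3, 71, 213]; summing: σ(213) = 288.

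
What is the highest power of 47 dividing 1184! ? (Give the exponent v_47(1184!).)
v_47(1184!) = 25

Legendre's formula: v_p(n!) = Σ_{k ≥ 1} ⌊n / p^k⌋. For p = 47, n = 1184, the terms are:
  ⌊1184/47^1⌋ = ⌊1184/47⌋ = 25
(the next term ⌊1184/47^2⌋ = 0, terminating the sum). Summing: v_47(1184!) = 25 = 25.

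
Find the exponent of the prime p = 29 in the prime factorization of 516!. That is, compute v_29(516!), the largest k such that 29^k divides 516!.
v_29(516!) = 17

Legendre's formula: v_p(n!) = Σ_{k ≥ 1} ⌊n / p^k⌋. For p = 29, n = 516, the terms are:
  ⌊516/29^1⌋ = ⌊516/29⌋ = 17
(the next term ⌊516/29^2⌋ = 0, terminating the sum). Summing: v_29(516!) = 17 = 17.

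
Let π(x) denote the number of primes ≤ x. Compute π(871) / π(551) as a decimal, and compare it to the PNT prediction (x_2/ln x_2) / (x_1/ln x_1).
π(871)/π(551) = 150/101 ≈ 1.4851;  PNT prediction ≈ 1.4738.

π(551) = 101 and π(871) = 150, so π(871)/π(551) ≈ 1.4851. The PNT-predicted ratio is (871/ln(871)) / (551/ln(551)) ≈ 1.4738. The two agree to within a few percent, as expected.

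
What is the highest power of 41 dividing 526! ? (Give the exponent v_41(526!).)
v_41(526!) = 12

Legendre's formula: v_p(n!) = Σ_{k ≥ 1} ⌊n / p^k⌋. For p = 41, n = 526, the terms are:
  ⌊526/41^1⌋ = ⌊526/41⌋ = 12
(the next term ⌊526/41^2⌋ = 0, terminating the sum). Summing: v_41(526!) = 12 = 12.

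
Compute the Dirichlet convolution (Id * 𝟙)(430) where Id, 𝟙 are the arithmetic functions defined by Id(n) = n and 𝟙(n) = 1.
(Id * 𝟙)(430) = 792

Divisors of 430: [1, 2, 5, 10, 43, 86, 215, 430]. For each d | 430:
  d = 1: Id(1) · 𝟙(430/1) = 1 · 1 = 1
  d = 2: Id(2) · 𝟙(430/2) = 2 · 1 = 2
  d = 5: Id(5) · 𝟙(430/5) = 5 · 1 = 5
  d = 10: Id(10) · 𝟙(430/10) = 10 · 1 = 10
  d = 43: Id(43) · 𝟙(430/43) = 43 · 1 = 43
  d = 86: Id(86) · 𝟙(430/86) = 86 · 1 = 86
  d = 215: Id(215) · 𝟙(430/215) = 215 · 1 = 215
  d = 430: Id(430) · 𝟙(430/430) = 430 · 1 = 430
Summing: (Id * 𝟙)(430) = 1 + 2 + 5 + 10 + 43 + 86 + 215 + 430 = 792.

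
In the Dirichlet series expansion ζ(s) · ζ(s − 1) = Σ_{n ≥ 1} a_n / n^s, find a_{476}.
σ(476) = 1008

In the product (Σ m^0/m^s)(Σ k / k^s) = Σ (Σ_{d | n} d) / n^s, the coefficient of 1/n^s is σ(n) = Σ_{d | n} d. For n = 476, divisors are [1, 2, 4, 7, 14, 17, 28, 34, 68, 119, 238, 476]; summing: σ(476) = 1008.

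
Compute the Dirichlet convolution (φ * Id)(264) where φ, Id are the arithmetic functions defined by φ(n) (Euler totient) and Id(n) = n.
(φ * Id)(264) = 2100

Divisors of 264: [1, 2, 3, 4, 6, 8, 11, 12, 22, 24, 33, 44, 66, 88, 132, 264]. For each d | 264:
  d = 1: φ(1) · Id(264/1) = 1 · 264 = 264
  d = 2: φ(2) · Id(264/2) = 1 · 132 = 132
  d = 3: φ(3) · Id(264/3) = 2 · 88 = 176
  d = 4: φ(4) · Id(264/4) = 2 · 66 = 132
  d = 6: φ(6) · Id(264/6) = 2 · 44 = 88
  d = 8: φ(8) · Id(264/8) = 4 · 33 = 132
  d = 11: φ(11) · Id(264/11) = 10 · 24 = 240
  d = 12: φ(12) · Id(264/12) = 4 · 22 = 88
  d = 22: φ(22) · Id(264/22) = 10 · 12 = 120
  d = 24: φ(24) · Id(264/24) = 8 · 11 = 88
  d = 33: φ(33) · Id(264/33) = 20 · 8 = 160
  d = 44: φ(44) · Id(264/44) = 20 · 6 = 120
  d = 66: φ(66) · Id(264/66) = 20 · 4 = 80
  d = 88: φ(88) · Id(264/88) = 40 · 3 = 120
  d = 132: φ(132) · Id(264/132) = 40 · 2 = 80
  d = 264: φ(264) · Id(264/264) = 80 · 1 = 80
Summing: (φ * Id)(264) = 264 + 132 + 176 + 132 + 88 + 132 + 240 + 88 + 120 + 88 + 160 + 120 + 80 + 120 + 80 + 80 = 2100.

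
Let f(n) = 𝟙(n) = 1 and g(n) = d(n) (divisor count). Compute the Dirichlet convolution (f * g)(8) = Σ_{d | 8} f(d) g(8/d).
(𝟙 * d)(8) = 10

Divisors of 8: [1, 2, 4, 8]. For each d | 8:
  d = 1: 𝟙(1) · d(8/1) = 1 · 4 = 4
  d = 2: 𝟙(2) · d(8/2) = 1 · 3 = 3
  d = 4: 𝟙(4) · d(8/4) = 1 · 2 = 2
  d = 8: 𝟙(8) · d(8/8) = 1 · 1 = 1
Summing: (𝟙 * d)(8) = 4 + 3 + 2 + 1 = 10.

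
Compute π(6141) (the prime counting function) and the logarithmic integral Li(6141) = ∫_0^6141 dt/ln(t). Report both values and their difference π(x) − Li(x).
π(6141) = 800;  Li(6141) ≈ 816.60;  π(x) − Li(x) ≈ -16.60.

Direct count of primes ≤ 6141 gives π(6141) = 800. Numerical evaluation of the logarithmic integral gives Li(6141) ≈ 816.60. The difference π(x) − Li(x) ≈ -16.60 is typically negative for small/moderate x (Li(x) overestimates), though Littlewood's theorem shows this sign changes infinitely often.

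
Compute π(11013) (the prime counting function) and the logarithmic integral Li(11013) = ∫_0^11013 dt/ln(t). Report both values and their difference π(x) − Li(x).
π(11013) = 1336;  Li(11013) ≈ 1355.54;  π(x) − Li(x) ≈ -19.54.

Direct count of primes ≤ 11013 gives π(11013) = 1336. Numerical evaluation of the logarithmic integral gives Li(11013) ≈ 1355.54. The difference π(x) − Li(x) ≈ -19.54 is typically negative for small/moderate x (Li(x) overestimates), though Littlewood's theorem shows this sign changes infinitely often.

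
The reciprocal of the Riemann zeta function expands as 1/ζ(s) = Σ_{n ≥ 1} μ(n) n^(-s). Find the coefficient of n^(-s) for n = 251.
μ(251) = -1

Factor n = 251 = 251. μ(n) = 0 if any exponent ≥ 2 (not squarefree); otherwise μ(n) = (−1)^{ω(n)} where ω(n) is the number of distinct prime factors. Applying: μ(251) = -1.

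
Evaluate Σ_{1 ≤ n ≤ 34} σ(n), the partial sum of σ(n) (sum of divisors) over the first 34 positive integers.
Σ_{n ≤ 34} σ(n) = 959

Compute σ(n) for each 1 ≤ n ≤ 34: σ(1) = 1, σ(2) = 3, σ(3) = 4, σ(4) = 7, σ(5) = 6, σ(6) = 12, σ(7) = 8, σ(8) = 15, σ(9) = 13, σ(10) = 18, σ(11) = 12, σ(12) = 28, σ(13) = 14, σ(14) = 24, σ(15) = 24, σ(16) = 31, σ(17) = 18, σ(18) = 39, σ(19) = 20, σ(20) = 42, σ(21) = 32, σ(22) = 36, σ(23) = 24, σ(24) = 60, σ(25) = 31, σ(26) = 42, σ(27) = 40, σ(28) = 56, σ(29) = 30, σ(30) = 72, σ(31) = 32, σ(32) = 63, σ(33) = 48, σ(34) = 54. Summing all 34 values: 959. (Average order: Σ_{n ≤ x} σ(n) ~ (π²/12) x². For x = 34, (π²/12)·34² ≈ 950.77.)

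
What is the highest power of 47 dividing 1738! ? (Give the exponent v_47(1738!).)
v_47(1738!) = 36

Legendre's formula: v_p(n!) = Σ_{k ≥ 1} ⌊n / p^k⌋. For p = 47, n = 1738, the terms are:
  ⌊1738/47^1⌋ = ⌊1738/47⌋ = 36
(the next term ⌊1738/47^2⌋ = 0, terminating the sum). Summing: v_47(1738!) = 36 = 36.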